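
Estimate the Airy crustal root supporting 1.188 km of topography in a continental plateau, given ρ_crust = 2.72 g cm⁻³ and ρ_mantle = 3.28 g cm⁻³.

For local isostatic compensation: the weight of the topography is balanced by the buoyancy of the root, ρ_c h = (ρ_m − ρ_c) r.
r = h · ρ_c / (ρ_m − ρ_c) = 1.188 km × 2.72 / (3.28 − 2.72) = 5.77 km.

5.77 km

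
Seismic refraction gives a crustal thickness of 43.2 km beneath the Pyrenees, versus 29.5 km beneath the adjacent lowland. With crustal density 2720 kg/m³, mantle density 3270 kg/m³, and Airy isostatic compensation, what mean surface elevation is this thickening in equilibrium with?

Excess crust Δ = 43.2 km − 29.5 km = 13.7 km, split between elevation h and root r with h + r = Δ.
Airy balance ρ_c h = (ρ_m − ρ_c) r gives r = h ρ_c/(ρ_m − ρ_c), so h (1 + ρ_c/(ρ_m − ρ_c)) = Δ, i.e. h = Δ (ρ_m − ρ_c)/ρ_m.
h = 13.7 km × 550/3270 = 2.3 km.

2.3 km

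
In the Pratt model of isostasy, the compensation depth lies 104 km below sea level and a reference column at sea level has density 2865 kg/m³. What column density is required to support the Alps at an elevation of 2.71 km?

Pratt balance: ρ_ref D = ρ (D + h).
ρ = ρ_ref D/(D + h) = 2865 × 104 km/(104 km + 2.71 km) = 2790 kg/m³.

2790 kg/m³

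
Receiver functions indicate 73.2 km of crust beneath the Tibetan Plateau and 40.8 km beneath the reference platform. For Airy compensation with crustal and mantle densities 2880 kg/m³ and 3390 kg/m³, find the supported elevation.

Excess crust Δ = 73.2 km − 40.8 km = 32.4 km, split between elevation h and root r with h + r = Δ.
Airy balance ρ_c h = (ρ_m − ρ_c) r gives r = h ρ_c/(ρ_m − ρ_c), so h (1 + ρ_c/(ρ_m − ρ_c)) = Δ, i.e. h = Δ (ρ_m − ρ_c)/ρ_m.
h = 32.4 km × 510/3390 = 4.87 km.

4.87 km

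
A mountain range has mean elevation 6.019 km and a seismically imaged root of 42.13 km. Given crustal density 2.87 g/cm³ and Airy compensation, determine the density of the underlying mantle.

3.28 g/cm³

Airy balance: ρ_c h = (ρ_m − ρ_c) r → ρ_m = ρ_c (1 + h/r).
ρ_m = 2.87 × (1 + 6.019 km/42.13 km) = 3.28 g/cm³.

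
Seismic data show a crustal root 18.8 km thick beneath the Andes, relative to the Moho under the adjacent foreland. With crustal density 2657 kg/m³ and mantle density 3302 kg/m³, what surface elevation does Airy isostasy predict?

Isostatic balance requires: ρ_c h = (ρ_m − ρ_c) r.
h = r (ρ_m − ρ_c) / ρ_c = 18.8 km × (3302 − 2657) / 2657 = 4.56 km.

4.56 km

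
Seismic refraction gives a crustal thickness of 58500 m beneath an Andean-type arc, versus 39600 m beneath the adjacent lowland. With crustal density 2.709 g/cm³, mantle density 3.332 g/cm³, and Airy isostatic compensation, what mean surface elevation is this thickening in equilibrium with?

3530 m

Excess crust Δ = 58500 m − 39600 m = 18900 m, split between elevation h and root r with h + r = Δ.
Airy balance ρ_c h = (ρ_m − ρ_c) r gives r = h ρ_c/(ρ_m − ρ_c), so h (1 + ρ_c/(ρ_m − ρ_c)) = Δ, i.e. h = Δ (ρ_m − ρ_c)/ρ_m.
h = 18900 m × 0.623/3.332 = 3530 m.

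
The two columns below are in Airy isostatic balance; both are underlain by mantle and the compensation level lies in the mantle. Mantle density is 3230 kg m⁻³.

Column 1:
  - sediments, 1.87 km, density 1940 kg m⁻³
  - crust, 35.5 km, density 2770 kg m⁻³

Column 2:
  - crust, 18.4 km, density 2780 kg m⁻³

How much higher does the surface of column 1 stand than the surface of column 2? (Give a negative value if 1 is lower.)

For any compensation level in the mantle, the mantle terms cancel and isostasy reduces to e = (Σt_1 − Σt_2) − (Σ(ρt)_1 − Σ(ρt)_2) / ρ_m.
Σt_1 = 37.37 km; Σt_2 = 18.4 km; Σ(ρt)_1 = 101962.8; Σ(ρt)_2 = 51152 (in km·kg m⁻³).
e = (37.37 − 18.4) − (101962.8 − 51152) / 3230 = 3.24 km.

3.24 km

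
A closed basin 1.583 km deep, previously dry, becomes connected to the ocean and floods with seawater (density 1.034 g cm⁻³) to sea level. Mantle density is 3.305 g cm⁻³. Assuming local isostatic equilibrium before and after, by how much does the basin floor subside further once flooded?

After flooding the water column is d + s deep. Its weight must equal the weight of mantle displaced by the extra subsidence s: (d + s) ρ_w = s ρ_m.
s = d ρ_w / (ρ_m − ρ_w) = 1.583 km × 1.034/(3.305 − 1.034) = 0.721 km.

0.721 km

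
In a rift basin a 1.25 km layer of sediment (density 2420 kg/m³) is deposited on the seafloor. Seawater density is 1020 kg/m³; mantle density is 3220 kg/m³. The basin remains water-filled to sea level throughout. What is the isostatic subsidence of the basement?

0.795 km

Submarine loading: the sediment displaces seawater, and the subsidence is in turn flooded, so s (ρ_m − ρ_w) = t (ρ_sed − ρ_w).
s = 1.25 km × (2420 − 1020) / (3220 − 1020) = 0.795 km.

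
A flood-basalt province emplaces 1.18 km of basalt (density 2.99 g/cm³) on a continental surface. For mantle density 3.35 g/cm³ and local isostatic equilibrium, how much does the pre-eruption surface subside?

1.05 km

Subaerial loading: s = t ρ_load / ρ_m.
s = 1.18 km × 2.99/3.35 = 1.05 km.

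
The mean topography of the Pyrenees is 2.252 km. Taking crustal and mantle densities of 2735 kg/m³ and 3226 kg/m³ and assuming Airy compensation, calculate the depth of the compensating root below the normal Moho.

Isostatic balance requires: the weight of the topography is balanced by the buoyancy of the root, ρ_c h = (ρ_m − ρ_c) r.
r = h · ρ_c / (ρ_m − ρ_c) = 2.252 km × 2735 / (3226 − 2735) = 12.5 km.

12.5 km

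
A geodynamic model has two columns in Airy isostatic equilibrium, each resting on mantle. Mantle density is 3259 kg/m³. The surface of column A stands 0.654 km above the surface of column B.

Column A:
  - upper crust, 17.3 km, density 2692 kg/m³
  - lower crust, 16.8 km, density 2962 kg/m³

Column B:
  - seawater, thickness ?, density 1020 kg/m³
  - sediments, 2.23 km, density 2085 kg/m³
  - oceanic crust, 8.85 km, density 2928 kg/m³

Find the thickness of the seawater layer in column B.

Take the compensation level at the base of the deeper column (depth z_c below the surface of column A) and equate Σ ρ_i t_i down to z_c; mantle fills any gap and the z_c terms cancel.
Column A: 17.3×2692 + 16.8×2962 + (z_c − 34.1)×3259
Column B: 0.654×0 + x×1020 + 2.23×2085 + 8.85×2928 + (z_c − 0.654 − 11.08 − x)×3259
The z_c×3259 term appears on both sides and cancels. Collect the known terms of each column as K = Σ(ρt)_known − 3259 × (depth of known layers): K_A = 96333.2 − 3259×34.1 = −14798.7; K_B = 30562.35 − 3259×(0.654 + 11.08) = −7678.756.
Balance: K_A = K_B − x×(3259 − 1020), so x = (K_B − K_A)/(3259 − 1020) = 7119.94/2239 = 3.18 km.

3.18 km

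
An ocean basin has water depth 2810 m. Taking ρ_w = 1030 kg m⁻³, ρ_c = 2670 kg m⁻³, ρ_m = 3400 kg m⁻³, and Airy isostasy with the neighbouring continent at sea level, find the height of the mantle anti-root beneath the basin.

Balancing pressure at the compensation depth: replacing crust with seawater at the top is compensated by replacing crust with mantle at the base: d (ρ_c − ρ_w) = a (ρ_m − ρ_c).
a = d (ρ_c − ρ_w)/(ρ_m − ρ_c) = 2810 m × 1640/730 = 6310 m.

6310 m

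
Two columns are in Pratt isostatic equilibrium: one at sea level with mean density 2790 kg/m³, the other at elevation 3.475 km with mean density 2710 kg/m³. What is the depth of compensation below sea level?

ρ_ref D = ρ (D + h) → D (ρ_ref − ρ) = ρ h.
D = ρ h/(ρ_ref − ρ) = 2710 × 3.475 km/(2790 − 2710) = 118 km.

118 km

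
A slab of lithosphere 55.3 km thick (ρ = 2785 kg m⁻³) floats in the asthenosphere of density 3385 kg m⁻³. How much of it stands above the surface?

Floating equilibrium: submerged depth d = t ρ_obj/ρ_fluid = 55.3 km × 2785/3385 = 45.5 km.
Freeboard = t − d = 55.3 km − 45.5 km = 9.8 km.

9.8 km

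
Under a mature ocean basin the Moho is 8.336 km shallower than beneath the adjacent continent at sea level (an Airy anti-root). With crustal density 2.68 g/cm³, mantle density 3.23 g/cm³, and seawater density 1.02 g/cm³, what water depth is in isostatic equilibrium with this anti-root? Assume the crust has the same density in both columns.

Replacing a thickness d of crust by seawater at the top must be balanced by replacing crust with mantle at the base: d (ρ_c − ρ_w) = a (ρ_m − ρ_c).
d = a (ρ_m − ρ_c)/(ρ_c − ρ_w) = 8.336 km × 0.55/1.66 = 2.76 km.

2.76 km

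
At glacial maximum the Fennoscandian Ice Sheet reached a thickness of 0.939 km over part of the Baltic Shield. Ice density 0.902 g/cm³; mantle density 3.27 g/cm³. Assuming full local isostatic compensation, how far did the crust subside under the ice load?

Equating mass per unit area of the two columns: the ice load ρ_ice t is balanced by mantle displaced below, ρ_m s.
s = t ρ_ice / ρ_m = 0.939 km × 0.902/3.27 = 0.259 km.

0.259 km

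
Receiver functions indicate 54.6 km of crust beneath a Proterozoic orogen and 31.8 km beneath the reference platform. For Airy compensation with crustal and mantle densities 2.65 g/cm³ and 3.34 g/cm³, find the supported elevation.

Excess crust Δ = 54.6 km − 31.8 km = 22.8 km, split between elevation h and root r with h + r = Δ.
Airy balance ρ_c h = (ρ_m − ρ_c) r gives r = h ρ_c/(ρ_m − ρ_c), so h (1 + ρ_c/(ρ_m − ρ_c)) = Δ, i.e. h = Δ (ρ_m − ρ_c)/ρ_m.
h = 22.8 km × 0.69/3.34 = 4.71 km.

4.71 km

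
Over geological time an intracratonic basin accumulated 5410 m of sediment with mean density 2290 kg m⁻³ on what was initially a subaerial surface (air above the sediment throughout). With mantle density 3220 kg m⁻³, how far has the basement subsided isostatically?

Subaerial load: s = t ρ_sed / ρ_m = 5410 m × 2290/3220 = 3850 m.

3850 m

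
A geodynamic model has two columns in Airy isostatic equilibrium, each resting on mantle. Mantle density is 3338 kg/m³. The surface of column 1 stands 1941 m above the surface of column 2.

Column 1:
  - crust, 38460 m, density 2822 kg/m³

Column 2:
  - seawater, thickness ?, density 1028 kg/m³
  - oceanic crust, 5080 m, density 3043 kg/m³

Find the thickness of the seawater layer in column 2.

Take the compensation level at the base of the deeper column (depth z_c below the surface of column 1) and equate Σ ρ_i t_i down to z_c; mantle fills any gap and the z_c terms cancel.
Column 1: 38460×2822 + (z_c − 38460)×3338
Column 2: 1941×0 + x×1028 + 5080×3043 + (z_c − 1941 − 5080 − x)×3338
The z_c×3338 term appears on both sides and cancels. Collect the known terms of each column as K = Σ(ρt)_known − 3338 × (depth of known layers): K_1 = 108534120 − 3338×38460 = −19845360; K_2 = 15458440 − 3338×(1941 + 5080) = −7977658.
Balance: K_1 = K_2 − x×(3338 − 1028), so x = (K_2 − K_1)/(3338 − 1028) = 11867700/2310 = 5140 m.

5140 m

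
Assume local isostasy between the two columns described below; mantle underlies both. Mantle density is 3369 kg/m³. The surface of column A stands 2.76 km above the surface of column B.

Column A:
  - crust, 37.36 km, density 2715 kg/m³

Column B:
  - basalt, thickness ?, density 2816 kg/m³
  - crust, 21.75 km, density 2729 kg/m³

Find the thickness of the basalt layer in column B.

Take the compensation level at the base of the deeper column (depth z_c below the surface of column A) and equate Σ ρ_i t_i down to z_c; mantle fills any gap and the z_c terms cancel.
Column A: 37.36×2715 + (z_c − 37.36)×3369
Column B: 2.76×0 + x×2816 + 21.75×2729 + (z_c − 2.76 − 21.75 − x)×3369
The z_c×3369 term appears on both sides and cancels. Collect the known terms of each column as K = Σ(ρt)_known − 3369 × (depth of known layers): K_A = 101432.4 − 3369×37.36 = −24433.44; K_B = 59355.75 − 3369×(2.76 + 21.75) = −23218.44.
Balance: K_A = K_B − x×(3369 − 2816), so x = (K_B − K_A)/(3369 − 2816) = 1215/553 = 2.2 km.

2.2 km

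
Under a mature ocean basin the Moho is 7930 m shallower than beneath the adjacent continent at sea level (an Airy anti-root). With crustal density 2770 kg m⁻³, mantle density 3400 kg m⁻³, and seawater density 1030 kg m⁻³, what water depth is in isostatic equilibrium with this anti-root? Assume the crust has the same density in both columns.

2870 m

Replacing a thickness d of crust by seawater at the top must be balanced by replacing crust with mantle at the base: d (ρ_c − ρ_w) = a (ρ_m − ρ_c).
d = a (ρ_m − ρ_c)/(ρ_c − ρ_w) = 7930 m × 630/1740 = 2870 m.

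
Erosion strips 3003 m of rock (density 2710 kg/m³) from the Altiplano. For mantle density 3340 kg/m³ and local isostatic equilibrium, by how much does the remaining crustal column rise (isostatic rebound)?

2440 m

Unloading: uplift u = e ρ_c/ρ_m = 3003 m × 2710/3340 = 2440 m.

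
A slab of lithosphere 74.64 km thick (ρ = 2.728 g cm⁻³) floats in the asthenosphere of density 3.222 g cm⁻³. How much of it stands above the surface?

11.4 km

Floating equilibrium: submerged depth d = t ρ_obj/ρ_fluid = 74.64 km × 2.728/3.222 = 63.2 km.
Freeboard = t − d = 74.64 km − 63.2 km = 11.4 km.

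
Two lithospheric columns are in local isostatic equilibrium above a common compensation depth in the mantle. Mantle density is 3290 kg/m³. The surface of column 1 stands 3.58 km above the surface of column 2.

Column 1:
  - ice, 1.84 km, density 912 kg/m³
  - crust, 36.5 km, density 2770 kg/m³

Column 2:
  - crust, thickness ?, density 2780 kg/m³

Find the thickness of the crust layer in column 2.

22.7 km

Take the compensation level at the base of the deeper column (depth z_c below the surface of column 1) and equate Σ ρ_i t_i down to z_c; mantle fills any gap and the z_c terms cancel.
Column 1: 1.84×912 + 36.5×2770 + (z_c − 38.34)×3290
Column 2: 3.58×0 + x×2780 + (z_c − 3.58 − 0 − x)×3290
The z_c×3290 term appears on both sides and cancels. Collect the known terms of each column as K = Σ(ρt)_known − 3290 × (depth of known layers): K_1 = 102783.08 − 3290×38.34 = −23355.52; K_2 = 0 − 3290×(3.58 + 0) = −11778.2.
Balance: K_1 = K_2 − x×(3290 − 2780), so x = (K_2 − K_1)/(3290 − 2780) = 11577.3/510 = 22.7 km.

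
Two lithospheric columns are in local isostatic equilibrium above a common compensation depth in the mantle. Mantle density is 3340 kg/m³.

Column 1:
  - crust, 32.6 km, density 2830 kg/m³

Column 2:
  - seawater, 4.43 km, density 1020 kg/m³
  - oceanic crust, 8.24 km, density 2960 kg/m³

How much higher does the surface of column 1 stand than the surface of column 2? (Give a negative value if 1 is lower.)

0.963 km

For any compensation level in the mantle, the mantle terms cancel and isostasy reduces to e = (Σt_1 − Σt_2) − (Σ(ρt)_1 − Σ(ρt)_2) / ρ_m.
Σt_1 = 32.6 km; Σt_2 = 12.67 km; Σ(ρt)_1 = 92258; Σ(ρt)_2 = 28909 (in km·kg/m³).
e = (32.6 − 12.67) − (92258 − 28909) / 3340 = 0.963 km.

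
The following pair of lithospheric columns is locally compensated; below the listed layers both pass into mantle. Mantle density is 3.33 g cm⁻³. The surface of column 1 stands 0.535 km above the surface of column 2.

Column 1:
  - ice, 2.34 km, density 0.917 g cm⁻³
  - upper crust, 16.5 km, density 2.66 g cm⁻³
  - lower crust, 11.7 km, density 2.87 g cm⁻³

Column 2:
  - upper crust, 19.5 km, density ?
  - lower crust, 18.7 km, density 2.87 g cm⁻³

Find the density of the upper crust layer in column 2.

2.73 g cm⁻³

Take the compensation level at the base of the deeper column (depth z_c below the surface of column 1) and equate Σ ρ_i t_i down to z_c; mantle fills any gap and the z_c terms cancel.
Column 1: 2.34×0.917 + 16.5×2.66 + 11.7×2.87 + (z_c − 30.54)×3.33
Column 2: 0.535×0 + 19.5×ρ + 18.7×2.87 + (z_c − 0.535 − 38.2)×3.33
The z_c×3.33 term appears on both sides and cancels. Collect the known terms of each column as K = Σ(ρt)_known − 3.33 × (depth of known layers): K_1 = 79.61478 − 3.33×30.54 = −22.08342; K_2 = 53.669 − 3.33×(0.535 + 38.2) = −75.31855.
Balance: K_1 = K_2 + 19.5×ρ, so ρ = (K_1 − K_2)/19.5 = 53.2351/19.5 = 2.73 g cm⁻³.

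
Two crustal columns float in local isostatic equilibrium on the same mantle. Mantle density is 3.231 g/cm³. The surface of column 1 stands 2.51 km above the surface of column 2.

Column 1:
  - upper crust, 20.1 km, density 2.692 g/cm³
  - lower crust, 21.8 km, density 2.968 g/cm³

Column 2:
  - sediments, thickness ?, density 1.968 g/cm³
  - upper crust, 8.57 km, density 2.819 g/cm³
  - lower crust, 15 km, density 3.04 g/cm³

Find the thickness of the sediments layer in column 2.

Take the compensation level at the base of the deeper column (depth z_c below the surface of column 1) and equate Σ ρ_i t_i down to z_c; mantle fills any gap and the z_c terms cancel.
Column 1: 20.1×2.692 + 21.8×2.968 + (z_c − 41.9)×3.231
Column 2: 2.51×0 + x×1.968 + 8.57×2.819 + 15×3.04 + (z_c − 2.51 − 23.57 − x)×3.231
The z_c×3.231 term appears on both sides and cancels. Collect the known terms of each column as K = Σ(ρt)_known − 3.231 × (depth of known layers): K_1 = 118.8116 − 3.231×41.9 = −16.5673; K_2 = 69.75883 − 3.231×(2.51 + 23.57) = −14.50565.
Balance: K_1 = K_2 − x×(3.231 − 1.968), so x = (K_2 − K_1)/(3.231 − 1.968) = 2.06165/1.263 = 1.63 km.

1.63 km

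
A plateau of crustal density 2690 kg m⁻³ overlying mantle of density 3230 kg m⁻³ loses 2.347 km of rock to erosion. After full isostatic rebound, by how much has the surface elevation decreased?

0.392 km

Rebound u = e ρ_c/ρ_m = 2.347 km × 2690/3230 = 1.955 km.
Net surface drop = e − u = 2.347 km − 1.955 km = e (ρ_m − ρ_c)/ρ_m = 0.392 km.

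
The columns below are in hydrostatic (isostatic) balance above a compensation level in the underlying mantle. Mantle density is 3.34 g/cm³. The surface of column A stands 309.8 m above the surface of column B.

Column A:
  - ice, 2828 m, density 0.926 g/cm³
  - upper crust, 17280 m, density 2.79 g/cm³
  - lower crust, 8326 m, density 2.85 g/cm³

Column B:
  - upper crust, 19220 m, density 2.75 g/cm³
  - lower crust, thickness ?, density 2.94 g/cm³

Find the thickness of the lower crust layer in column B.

20100 m

Take the compensation level at the base of the deeper column (depth z_c below the surface of column A) and equate Σ ρ_i t_i down to z_c; mantle fills any gap and the z_c terms cancel.
Column A: 2828×0.926 + 17280×2.79 + 8326×2.85 + (z_c − 28434)×3.34
Column B: 309.8×0 + 19220×2.75 + x×2.94 + (z_c − 309.8 − 19220 − x)×3.34
The z_c×3.34 term appears on both sides and cancels. Collect the known terms of each column as K = Σ(ρt)_known − 3.34 × (depth of known layers): K_A = 74559.028 − 3.34×28434 = −20410.532; K_B = 52855 − 3.34×(309.8 + 19220) = −12374.532.
Balance: K_A = K_B − x×(3.34 − 2.94), so x = (K_B − K_A)/(3.34 − 2.94) = 8036/0.4 = 20100 m.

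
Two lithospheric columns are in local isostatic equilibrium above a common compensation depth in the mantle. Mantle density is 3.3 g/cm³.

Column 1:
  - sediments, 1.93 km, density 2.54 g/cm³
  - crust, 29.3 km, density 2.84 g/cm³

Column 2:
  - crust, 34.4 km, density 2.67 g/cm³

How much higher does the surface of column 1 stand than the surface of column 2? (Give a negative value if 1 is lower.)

−2.04 km

For any compensation level in the mantle, the mantle terms cancel and isostasy reduces to e = (Σt_1 − Σt_2) − (Σ(ρt)_1 − Σ(ρt)_2) / ρ_m.
Σt_1 = 31.23 km; Σt_2 = 34.4 km; Σ(ρt)_1 = 88.1142; Σ(ρt)_2 = 91.848 (in km·g/cm³).
e = (31.23 − 34.4) − (88.1142 − 91.848) / 3.3 = −2.04 km.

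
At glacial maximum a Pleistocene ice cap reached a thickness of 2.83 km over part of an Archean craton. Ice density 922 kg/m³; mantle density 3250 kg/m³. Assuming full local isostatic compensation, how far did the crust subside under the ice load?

0.803 km

Equating mass per unit area of the two columns: the ice load ρ_ice t is balanced by mantle displaced below, ρ_m s.
s = t ρ_ice / ρ_m = 2.83 km × 922/3250 = 0.803 km.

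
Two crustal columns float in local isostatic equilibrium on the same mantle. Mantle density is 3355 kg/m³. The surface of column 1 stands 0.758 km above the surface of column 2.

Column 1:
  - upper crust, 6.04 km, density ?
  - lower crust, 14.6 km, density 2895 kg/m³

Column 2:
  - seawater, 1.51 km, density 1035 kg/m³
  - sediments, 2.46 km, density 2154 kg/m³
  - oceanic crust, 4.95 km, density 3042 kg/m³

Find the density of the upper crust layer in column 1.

Take the compensation level at the base of the deeper column (depth z_c below the surface of column 1) and equate Σ ρ_i t_i down to z_c; mantle fills any gap and the z_c terms cancel.
Column 1: 6.04×ρ + 14.6×2895 + (z_c − 20.64)×3355
Column 2: 0.758×0 + 1.51×1035 + 2.46×2154 + 4.95×3042 + (z_c − 0.758 − 8.92)×3355
The z_c×3355 term appears on both sides and cancels. Collect the known terms of each column as K = Σ(ρt)_known − 3355 × (depth of known layers): K_1 = 42267 − 3355×20.64 = −26980.2; K_2 = 21919.59 − 3355×(0.758 + 8.92) = −10550.1.
Balance: K_1 + 6.04×ρ = K_2, so ρ = (K_2 − K_1)/6.04 = 16430.1/6.04 = 2720 kg/m³.

2720 kg/m³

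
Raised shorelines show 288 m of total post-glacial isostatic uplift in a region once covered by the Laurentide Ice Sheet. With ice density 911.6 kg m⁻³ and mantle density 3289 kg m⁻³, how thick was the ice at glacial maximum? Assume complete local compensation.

1040 m

u = t ρ_ice/ρ_m → t = u ρ_m/ρ_ice = 288 m × 3289/911.6 = 1040 m.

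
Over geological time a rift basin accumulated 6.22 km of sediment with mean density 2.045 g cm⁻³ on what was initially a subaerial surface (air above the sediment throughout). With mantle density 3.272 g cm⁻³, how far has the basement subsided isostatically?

3.89 km

Subaerial load: s = t ρ_sed / ρ_m = 6.22 km × 2.045/3.272 = 3.89 km.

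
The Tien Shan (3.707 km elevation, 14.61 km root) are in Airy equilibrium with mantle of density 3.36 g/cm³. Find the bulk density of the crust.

ρ_c h = (ρ_m − ρ_c) r → ρ_c (h + r) = ρ_m r → ρ_c = ρ_m r / (h + r).
ρ_c = 3.36 × 14.61 km / (3.707 km + 14.61 km) = 2.68 g/cm³.

2.68 g/cm³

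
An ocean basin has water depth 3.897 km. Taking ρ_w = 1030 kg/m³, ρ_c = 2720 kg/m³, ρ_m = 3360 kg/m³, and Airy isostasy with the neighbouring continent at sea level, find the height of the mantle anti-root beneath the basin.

Balancing pressure at the compensation depth: replacing crust with seawater at the top is compensated by replacing crust with mantle at the base: d (ρ_c − ρ_w) = a (ρ_m − ρ_c).
a = d (ρ_c − ρ_w)/(ρ_m − ρ_c) = 3.897 km × 1690/640 = 10.3 km.

10.3 km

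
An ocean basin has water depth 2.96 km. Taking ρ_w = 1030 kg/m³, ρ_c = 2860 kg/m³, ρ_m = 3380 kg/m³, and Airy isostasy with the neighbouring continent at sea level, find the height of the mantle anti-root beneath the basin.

10.4 km

In Airy isostatic equilibrium: replacing crust with seawater at the top is compensated by replacing crust with mantle at the base: d (ρ_c − ρ_w) = a (ρ_m − ρ_c).
a = d (ρ_c − ρ_w)/(ρ_m − ρ_c) = 2.96 km × 1830/520 = 10.4 km.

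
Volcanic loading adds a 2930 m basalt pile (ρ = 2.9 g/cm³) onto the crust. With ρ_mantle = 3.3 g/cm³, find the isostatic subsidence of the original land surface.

2570 m

Subaerial loading: s = t ρ_load / ρ_m.
s = 2930 m × 2.9/3.3 = 2570 m.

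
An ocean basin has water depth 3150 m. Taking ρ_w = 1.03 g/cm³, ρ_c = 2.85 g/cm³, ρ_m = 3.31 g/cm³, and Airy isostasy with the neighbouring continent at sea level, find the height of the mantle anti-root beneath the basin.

12500 m

Isostatic balance requires: replacing crust with seawater at the top is compensated by replacing crust with mantle at the base: d (ρ_c − ρ_w) = a (ρ_m − ρ_c).
a = d (ρ_c − ρ_w)/(ρ_m − ρ_c) = 3150 m × 1.82/0.46 = 12500 m.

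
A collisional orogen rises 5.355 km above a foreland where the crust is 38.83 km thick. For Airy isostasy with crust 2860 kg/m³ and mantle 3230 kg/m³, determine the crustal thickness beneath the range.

85.6 km

Root depth r = h ρ_c / (ρ_m − ρ_c) = 5.355 km × 2860 / 370 = 41.39 km.
Total thickness = T + h + r = 38.83 km + 5.355 km + 41.39 km = 85.6 km.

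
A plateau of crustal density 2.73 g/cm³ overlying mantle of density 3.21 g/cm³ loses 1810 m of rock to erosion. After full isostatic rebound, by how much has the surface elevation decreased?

271 m

Rebound u = e ρ_c/ρ_m = 1810 m × 2.73/3.21 = 1539 m.
Net surface drop = e − u = 1810 m − 1539 m = e (ρ_m − ρ_c)/ρ_m = 271 m.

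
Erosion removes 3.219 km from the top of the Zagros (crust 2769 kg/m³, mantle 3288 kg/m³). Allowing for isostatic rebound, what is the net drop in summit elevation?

Rebound u = e ρ_c/ρ_m = 3.219 km × 2769/3288 = 2.711 km.
Net surface drop = e − u = 3.219 km − 2.711 km = e (ρ_m − ρ_c)/ρ_m = 0.508 km.

0.508 km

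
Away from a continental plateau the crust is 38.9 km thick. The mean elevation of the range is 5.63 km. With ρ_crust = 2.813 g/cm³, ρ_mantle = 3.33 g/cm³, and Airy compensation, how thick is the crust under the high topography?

75.2 km

Root depth r = h ρ_c / (ρ_m − ρ_c) = 5.63 km × 2.813 / 0.517 = 30.63 km.
Total thickness = T + h + r = 38.9 km + 5.63 km + 30.63 km = 75.2 km.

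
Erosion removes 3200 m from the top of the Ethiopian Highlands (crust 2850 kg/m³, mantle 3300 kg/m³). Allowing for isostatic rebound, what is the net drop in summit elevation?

436 m

Rebound u = e ρ_c/ρ_m = 3200 m × 2850/3300 = 2764 m.
Net surface drop = e − u = 3200 m − 2764 m = e (ρ_m − ρ_c)/ρ_m = 436 m.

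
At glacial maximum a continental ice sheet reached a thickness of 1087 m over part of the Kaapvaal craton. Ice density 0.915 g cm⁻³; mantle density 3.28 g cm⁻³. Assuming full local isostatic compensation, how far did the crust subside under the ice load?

In Airy isostatic equilibrium: the ice load ρ_ice t is balanced by mantle displaced below, ρ_m s.
s = t ρ_ice / ρ_m = 1087 m × 0.915/3.28 = 303 m.

303 m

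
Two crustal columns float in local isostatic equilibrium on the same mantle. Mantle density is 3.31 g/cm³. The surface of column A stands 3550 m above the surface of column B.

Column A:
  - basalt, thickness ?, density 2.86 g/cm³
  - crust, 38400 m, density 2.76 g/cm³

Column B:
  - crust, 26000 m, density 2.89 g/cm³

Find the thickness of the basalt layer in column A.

3450 m

Take the compensation level at the base of the deeper column (depth z_c below the surface of column A) and equate Σ ρ_i t_i down to z_c; mantle fills any gap and the z_c terms cancel.
Column A: x×2.86 + 38400×2.76 + (z_c − 38400 − x)×3.31
Column B: 3550×0 + 26000×2.89 + (z_c − 3550 − 26000)×3.31
The z_c×3.31 term appears on both sides and cancels. Collect the known terms of each column as K = Σ(ρt)_known − 3.31 × (depth of known layers): K_A = 105984 − 3.31×38400 = −21120; K_B = 75140 − 3.31×(3550 + 26000) = −22670.5.
Balance: K_A − x×(3.31 − 2.86) = K_B, so x = (K_A − K_B)/(3.31 − 2.86) = 1550.5/0.45 = 3450 m.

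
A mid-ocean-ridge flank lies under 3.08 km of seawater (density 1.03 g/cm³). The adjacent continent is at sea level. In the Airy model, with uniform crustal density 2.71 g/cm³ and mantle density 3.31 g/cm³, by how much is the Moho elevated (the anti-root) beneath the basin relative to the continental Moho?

Equating mass per unit area of the two columns: replacing crust with seawater at the top is compensated by replacing crust with mantle at the base: d (ρ_c − ρ_w) = a (ρ_m − ρ_c).
a = d (ρ_c − ρ_w)/(ρ_m − ρ_c) = 3.08 km × 1.68/0.6 = 8.62 km.

8.62 km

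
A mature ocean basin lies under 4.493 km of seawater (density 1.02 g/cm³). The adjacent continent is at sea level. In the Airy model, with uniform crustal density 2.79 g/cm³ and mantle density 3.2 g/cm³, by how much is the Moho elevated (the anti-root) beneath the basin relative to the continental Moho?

Balancing pressure at the compensation depth: replacing crust with seawater at the top is compensated by replacing crust with mantle at the base: d (ρ_c − ρ_w) = a (ρ_m − ρ_c).
a = d (ρ_c − ρ_w)/(ρ_m − ρ_c) = 4.493 km × 1.77/0.41 = 19.4 km.

19.4 km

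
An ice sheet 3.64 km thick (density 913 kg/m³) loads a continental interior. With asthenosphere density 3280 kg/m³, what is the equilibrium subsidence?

1.01 km

By Archimedes' principle applied to the lithosphere: the ice load ρ_ice t is balanced by mantle displaced below, ρ_m s.
s = t ρ_ice / ρ_m = 3.64 km × 913/3280 = 1.01 km.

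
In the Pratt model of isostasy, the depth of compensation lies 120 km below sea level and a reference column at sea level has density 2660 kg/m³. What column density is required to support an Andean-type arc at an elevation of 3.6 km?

Pratt balance: ρ_ref D = ρ (D + h).
ρ = ρ_ref D/(D + h) = 2660 × 120 km/(120 km + 3.6 km) = 2580 kg/m³.

2580 kg/m³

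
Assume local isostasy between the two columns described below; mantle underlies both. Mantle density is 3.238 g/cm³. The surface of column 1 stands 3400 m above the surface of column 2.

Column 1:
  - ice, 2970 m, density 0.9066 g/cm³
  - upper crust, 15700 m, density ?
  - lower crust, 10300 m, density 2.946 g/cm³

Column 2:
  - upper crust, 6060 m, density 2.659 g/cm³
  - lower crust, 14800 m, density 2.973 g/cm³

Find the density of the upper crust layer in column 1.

2.7 g/cm³

Take the compensation level at the base of the deeper column (depth z_c below the surface of column 1) and equate Σ ρ_i t_i down to z_c; mantle fills any gap and the z_c terms cancel.
Column 1: 2970×0.9066 + 15700×ρ + 10300×2.946 + (z_c − 28970)×3.238
Column 2: 3400×0 + 6060×2.659 + 14800×2.973 + (z_c − 3400 − 20860)×3.238
The z_c×3.238 term appears on both sides and cancels. Collect the known terms of each column as K = Σ(ρt)_known − 3.238 × (depth of known layers): K_1 = 33036.402 − 3.238×28970 = −60768.458; K_2 = 60113.94 − 3.238×(3400 + 20860) = −18439.94.
Balance: K_1 + 15700×ρ = K_2, so ρ = (K_2 − K_1)/15700 = 42328.5/15700 = 2.7 g/cm³.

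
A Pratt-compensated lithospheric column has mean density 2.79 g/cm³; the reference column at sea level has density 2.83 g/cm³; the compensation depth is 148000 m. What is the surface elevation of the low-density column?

2120 m

ρ_ref D = ρ (D + h) → h = D (ρ_ref − ρ)/ρ.
h = 148000 m × (2.83 − 2.79)/2.79 = 2120 m.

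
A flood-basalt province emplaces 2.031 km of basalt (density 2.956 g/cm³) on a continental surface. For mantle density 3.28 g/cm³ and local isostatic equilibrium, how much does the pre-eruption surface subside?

1.83 km

Subaerial loading: s = t ρ_load / ρ_m.
s = 2.031 km × 2.956/3.28 = 1.83 km.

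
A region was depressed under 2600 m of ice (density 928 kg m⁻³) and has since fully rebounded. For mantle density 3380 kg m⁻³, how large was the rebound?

714 m

Removing the load lets mantle flow back in; uplift u satisfies ρ_ice t = ρ_m u.
u = t ρ_ice/ρ_m = 2600 m × 928/3380 = 714 m.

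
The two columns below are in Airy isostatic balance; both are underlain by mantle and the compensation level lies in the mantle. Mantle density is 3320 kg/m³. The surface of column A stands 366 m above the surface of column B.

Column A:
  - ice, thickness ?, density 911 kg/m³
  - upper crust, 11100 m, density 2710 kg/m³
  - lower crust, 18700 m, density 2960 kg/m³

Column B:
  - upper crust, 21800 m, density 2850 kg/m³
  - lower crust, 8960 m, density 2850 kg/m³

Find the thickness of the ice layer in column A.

Take the compensation level at the base of the deeper column (depth z_c below the surface of column A) and equate Σ ρ_i t_i down to z_c; mantle fills any gap and the z_c terms cancel.
Column A: x×911 + 11100×2710 + 18700×2960 + (z_c − 29800 − x)×3320
Column B: 366×0 + 21800×2850 + 8960×2850 + (z_c − 366 − 30760)×3320
The z_c×3320 term appears on both sides and cancels. Collect the known terms of each column as K = Σ(ρt)_known − 3320 × (depth of known layers): K_A = 85433000 − 3320×29800 = −13503000; K_B = 87666000 − 3320×(366 + 30760) = −15672320.
Balance: K_A − x×(3320 − 911) = K_B, so x = (K_A − K_B)/(3320 − 911) = 2169320/2409 = 901 m.

901 m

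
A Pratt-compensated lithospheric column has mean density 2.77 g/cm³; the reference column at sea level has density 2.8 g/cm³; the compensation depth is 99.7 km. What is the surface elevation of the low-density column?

ρ_ref D = ρ (D + h) → h = D (ρ_ref − ρ)/ρ.
h = 99.7 km × (2.8 − 2.77)/2.77 = 1.08 km.

1.08 km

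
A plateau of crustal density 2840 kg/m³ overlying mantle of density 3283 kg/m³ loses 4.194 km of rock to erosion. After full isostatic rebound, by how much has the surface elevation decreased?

Rebound u = e ρ_c/ρ_m = 4.194 km × 2840/3283 = 3.628 km.
Net surface drop = e − u = 4.194 km − 3.628 km = e (ρ_m − ρ_c)/ρ_m = 0.566 km.

0.566 km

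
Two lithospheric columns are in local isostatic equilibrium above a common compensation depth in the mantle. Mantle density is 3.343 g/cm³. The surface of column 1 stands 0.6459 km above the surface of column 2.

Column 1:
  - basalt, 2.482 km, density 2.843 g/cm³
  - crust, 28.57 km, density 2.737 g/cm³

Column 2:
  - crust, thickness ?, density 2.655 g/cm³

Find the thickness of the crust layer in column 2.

23.8 km

Take the compensation level at the base of the deeper column (depth z_c below the surface of column 1) and equate Σ ρ_i t_i down to z_c; mantle fills any gap and the z_c terms cancel.
Column 1: 2.482×2.843 + 28.57×2.737 + (z_c − 31.052)×3.343
Column 2: 0.6459×0 + x×2.655 + (z_c − 0.6459 − 0 − x)×3.343
The z_c×3.343 term appears on both sides and cancels. Collect the known terms of each column as K = Σ(ρt)_known − 3.343 × (depth of known layers): K_1 = 85.252416 − 3.343×31.052 = −18.55442; K_2 = 0 − 3.343×(0.6459 + 0) = −2.1592437.
Balance: K_1 = K_2 − x×(3.343 − 2.655), so x = (K_2 − K_1)/(3.343 − 2.655) = 16.3952/0.688 = 23.8 km.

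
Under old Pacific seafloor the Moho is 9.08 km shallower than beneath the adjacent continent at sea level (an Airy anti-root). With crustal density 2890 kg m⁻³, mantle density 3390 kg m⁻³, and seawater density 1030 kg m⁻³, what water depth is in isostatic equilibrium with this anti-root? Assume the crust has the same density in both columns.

2.44 km

Replacing a thickness d of crust by seawater at the top must be balanced by replacing crust with mantle at the base: d (ρ_c − ρ_w) = a (ρ_m − ρ_c).
d = a (ρ_m − ρ_c)/(ρ_c − ρ_w) = 9.08 km × 500/1860 = 2.44 km.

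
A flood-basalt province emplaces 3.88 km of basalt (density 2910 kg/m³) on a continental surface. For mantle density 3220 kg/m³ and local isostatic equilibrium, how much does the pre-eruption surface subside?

Subaerial loading: s = t ρ_load / ρ_m.
s = 3.88 km × 2910/3220 = 3.51 km.

3.51 km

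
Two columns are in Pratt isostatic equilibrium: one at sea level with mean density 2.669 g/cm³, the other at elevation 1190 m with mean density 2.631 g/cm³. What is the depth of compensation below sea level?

ρ_ref D = ρ (D + h) → D (ρ_ref − ρ) = ρ h.
D = ρ h/(ρ_ref − ρ) = 2.631 × 1190 m/(2.669 − 2.631) = 82400 m.

82400 m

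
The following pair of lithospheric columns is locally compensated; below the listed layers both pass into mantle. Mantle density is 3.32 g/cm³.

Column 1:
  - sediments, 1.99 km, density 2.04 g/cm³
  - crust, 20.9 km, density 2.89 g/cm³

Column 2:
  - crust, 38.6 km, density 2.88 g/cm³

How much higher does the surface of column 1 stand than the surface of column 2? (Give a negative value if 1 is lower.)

−1.64 km

For any compensation level in the mantle, the mantle terms cancel and isostasy reduces to e = (Σt_1 − Σt_2) − (Σ(ρt)_1 − Σ(ρt)_2) / ρ_m.
Σt_1 = 22.89 km; Σt_2 = 38.6 km; Σ(ρt)_1 = 64.4606; Σ(ρt)_2 = 111.168 (in km·g/cm³).
e = (22.89 − 38.6) − (64.4606 − 111.168) / 3.32 = −1.64 km.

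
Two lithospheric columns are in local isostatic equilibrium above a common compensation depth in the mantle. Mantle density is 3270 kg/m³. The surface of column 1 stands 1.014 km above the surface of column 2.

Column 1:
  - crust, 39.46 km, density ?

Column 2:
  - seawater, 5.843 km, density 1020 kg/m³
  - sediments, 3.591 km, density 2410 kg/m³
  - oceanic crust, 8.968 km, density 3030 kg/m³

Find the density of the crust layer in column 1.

2720 kg/m³

Take the compensation level at the base of the deeper column (depth z_c below the surface of column 1) and equate Σ ρ_i t_i down to z_c; mantle fills any gap and the z_c terms cancel.
Column 1: 39.46×ρ + (z_c − 39.46)×3270
Column 2: 1.014×0 + 5.843×1020 + 3.591×2410 + 8.968×3030 + (z_c − 1.014 − 18.402)×3270
The z_c×3270 term appears on both sides and cancels. Collect the known terms of each column as K = Σ(ρt)_known − 3270 × (depth of known layers): K_1 = 0 − 3270×39.46 = −129034.2; K_2 = 41787.21 − 3270×(1.014 + 18.402) = −21703.11.
Balance: K_1 + 39.46×ρ = K_2, so ρ = (K_2 − K_1)/39.46 = 107331/39.46 = 2720 kg/m³.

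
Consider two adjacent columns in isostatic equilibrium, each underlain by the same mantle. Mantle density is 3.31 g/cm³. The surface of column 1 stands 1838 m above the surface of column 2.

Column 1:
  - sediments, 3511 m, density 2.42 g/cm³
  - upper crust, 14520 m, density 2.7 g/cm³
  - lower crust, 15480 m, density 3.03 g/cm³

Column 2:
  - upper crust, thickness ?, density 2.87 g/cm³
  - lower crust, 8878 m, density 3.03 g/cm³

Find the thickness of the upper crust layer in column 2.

17600 m

Take the compensation level at the base of the deeper column (depth z_c below the surface of column 1) and equate Σ ρ_i t_i down to z_c; mantle fills any gap and the z_c terms cancel.
Column 1: 3511×2.42 + 14520×2.7 + 15480×3.03 + (z_c − 33511)×3.31
Column 2: 1838×0 + x×2.87 + 8878×3.03 + (z_c − 1838 − 8878 − x)×3.31
The z_c×3.31 term appears on both sides and cancels. Collect the known terms of each column as K = Σ(ρt)_known − 3.31 × (depth of known layers): K_1 = 94605.02 − 3.31×33511 = −16316.39; K_2 = 26900.34 − 3.31×(1838 + 8878) = −8569.62.
Balance: K_1 = K_2 − x×(3.31 − 2.87), so x = (K_2 − K_1)/(3.31 − 2.87) = 7746.77/0.44 = 17600 m.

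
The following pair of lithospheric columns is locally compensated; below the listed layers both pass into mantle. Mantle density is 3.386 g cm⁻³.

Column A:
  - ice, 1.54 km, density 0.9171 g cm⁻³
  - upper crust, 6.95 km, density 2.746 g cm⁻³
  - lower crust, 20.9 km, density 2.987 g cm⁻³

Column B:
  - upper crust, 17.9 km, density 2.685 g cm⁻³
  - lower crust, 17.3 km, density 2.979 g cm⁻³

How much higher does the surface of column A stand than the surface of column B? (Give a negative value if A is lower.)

−0.886 km

For any compensation level in the mantle, the mantle terms cancel and isostasy reduces to e = (Σt_A − Σt_B) − (Σ(ρt)_A − Σ(ρt)_B) / ρ_m.
Σt_A = 29.39 km; Σt_B = 35.2 km; Σ(ρt)_A = 82.925334; Σ(ρt)_B = 99.5982 (in km·g cm⁻³).
e = (29.39 − 35.2) − (82.925334 − 99.5982) / 3.386 = −0.886 km.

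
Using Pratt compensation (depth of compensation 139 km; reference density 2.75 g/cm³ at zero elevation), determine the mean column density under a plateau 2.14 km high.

Pratt balance: ρ_ref D = ρ (D + h).
ρ = ρ_ref D/(D + h) = 2.75 × 139 km/(139 km + 2.14 km) = 2.71 g/cm³.

2.71 g/cm³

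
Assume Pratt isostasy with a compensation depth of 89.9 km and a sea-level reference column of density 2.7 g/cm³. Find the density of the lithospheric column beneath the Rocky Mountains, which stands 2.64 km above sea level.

2.62 g/cm³

Pratt balance: ρ_ref D = ρ (D + h).
ρ = ρ_ref D/(D + h) = 2.7 × 89.9 km/(89.9 km + 2.64 km) = 2.62 g/cm³.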